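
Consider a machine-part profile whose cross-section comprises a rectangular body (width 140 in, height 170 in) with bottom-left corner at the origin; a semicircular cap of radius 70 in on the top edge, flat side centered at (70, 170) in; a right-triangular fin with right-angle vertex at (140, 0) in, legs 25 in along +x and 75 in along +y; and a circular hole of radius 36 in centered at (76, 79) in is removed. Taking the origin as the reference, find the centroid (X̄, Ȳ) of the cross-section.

Part | A | x̄ᵢ | ȳᵢ | A·x̄ᵢ | A·ȳᵢ
rectangular body | 23800.00 | 70.00 | 85.00 | 1666000.00 | 2023000.00
semicircular top | 7696.90 | 70.00 | 199.71 | 538783.14 | 1537140.01
triangular fin | 937.50 | 148.33 | 25.00 | 139062.50 | 23437.50
hole | -4071.50 | 76.00 | 79.00 | -309434.31 | -321648.82
Σ | 28362.90 |  |  | 2034411.33 | 3261928.68
X̄ = 2034411.33 / 28362.90 = 71.73 in
Ȳ = 3261928.68 / 28362.90 = 115.01 in

X̄ = 71.73 in, Ȳ = 115.01 in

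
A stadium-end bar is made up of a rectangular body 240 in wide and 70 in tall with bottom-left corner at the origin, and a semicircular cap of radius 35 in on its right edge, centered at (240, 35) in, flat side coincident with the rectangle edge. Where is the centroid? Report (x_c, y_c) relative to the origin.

x_c = 133.86 in, y_c = 35.00 in

Part | A | x̄ᵢ | ȳᵢ | A·x̄ᵢ | A·ȳᵢ
rectangular body | 16800.00 | 120.00 | 35.00 | 2016000.00 | 588000.00
semicircular end | 1924.23 | 254.85 | 35.00 | 490397.45 | 67347.89
Σ | 18724.23 |  |  | 2506397.45 | 655347.89
x_c = 2506397.45 / 18724.23 = 133.86 in
y_c = 655347.89 / 18724.23 = 35.00 in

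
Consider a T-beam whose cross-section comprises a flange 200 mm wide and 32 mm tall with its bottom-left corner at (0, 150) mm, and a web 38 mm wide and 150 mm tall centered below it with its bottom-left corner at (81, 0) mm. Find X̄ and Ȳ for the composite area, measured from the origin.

X̄ = 100.00 mm, Ȳ = 123.13 mm

Part | A | x̄ᵢ | ȳᵢ | A·x̄ᵢ | A·ȳᵢ
web | 5700.00 | 100.00 | 75.00 | 570000.00 | 427500.00
flange | 6400.00 | 100.00 | 166.00 | 640000.00 | 1062400.00
Σ | 12100.00 |  |  | 1210000.00 | 1489900.00
X̄ = 1210000.00 / 12100.00 = 100.00 mm
Ȳ = 1489900.00 / 12100.00 = 123.13 mm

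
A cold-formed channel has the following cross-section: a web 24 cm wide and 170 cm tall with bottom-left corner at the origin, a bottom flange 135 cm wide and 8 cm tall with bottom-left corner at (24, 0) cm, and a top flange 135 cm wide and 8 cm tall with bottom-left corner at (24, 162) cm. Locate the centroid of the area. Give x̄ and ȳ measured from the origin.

x̄ = 39.52 cm, ȳ = 85.00 cm

web: A = 24 × 170 = 4080.00, centroid at (12.00, 85.00).
bottom flange: A = 135 × 8 = 1080.00, centroid at (91.50, 4.00).
top flange: A = 135 × 8 = 1080.00, centroid at (91.50, 166.00).
ΣA = 6240.00 cm², ΣAx̄ = 246600.00 cm³, ΣAȳ = 530400.00 cm³.
x̄ = 246600.00/6240.00 = 39.52 cm; ȳ = 530400.00/6240.00 = 85.00 cm.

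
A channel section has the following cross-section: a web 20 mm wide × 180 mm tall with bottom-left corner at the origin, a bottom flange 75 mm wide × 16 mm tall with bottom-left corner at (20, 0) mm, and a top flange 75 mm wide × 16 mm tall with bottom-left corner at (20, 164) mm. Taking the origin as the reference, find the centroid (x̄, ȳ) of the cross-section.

Part | A | x̄ᵢ | ȳᵢ | A·x̄ᵢ | A·ȳᵢ
web | 3600.00 | 10.00 | 90.00 | 36000.00 | 324000.00
bottom flange | 1200.00 | 57.50 | 8.00 | 69000.00 | 9600.00
top flange | 1200.00 | 57.50 | 172.00 | 69000.00 | 206400.00
Σ | 6000.00 |  |  | 174000.00 | 540000.00
x̄ = 174000.00 / 6000.00 = 29.00 mm
ȳ = 540000.00 / 6000.00 = 90.00 mm

x̄ = 29.00 mm, ȳ = 90.00 mm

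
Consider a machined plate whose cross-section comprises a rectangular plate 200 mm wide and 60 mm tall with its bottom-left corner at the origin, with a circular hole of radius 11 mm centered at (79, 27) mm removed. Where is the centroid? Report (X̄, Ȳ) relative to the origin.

X̄ = 100.69 mm, Ȳ = 30.10 mm

plate: A = 200 × 60 = 12000.00, centroid at (100.00, 30.00).
hole: A = −π·11² = -380.13, centroid at (79.00, 27.00).
ΣA = 11619.87 mm²
ΣAX̄ = (12000.00)(100.00) + (-380.13)(79.00) = 1169969.52 mm³
ΣAȲ = (12000.00)(30.00) + (-380.13)(27.00) = 349736.42 mm³
X̄ = 1169969.52 / 11619.87 = 100.69 mm
Ȳ = 349736.42 / 11619.87 = 30.10 mm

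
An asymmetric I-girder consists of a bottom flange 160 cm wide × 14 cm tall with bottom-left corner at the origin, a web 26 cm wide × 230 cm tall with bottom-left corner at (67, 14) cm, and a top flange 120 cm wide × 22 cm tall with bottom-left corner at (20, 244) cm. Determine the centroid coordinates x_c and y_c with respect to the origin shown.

x_c = 80.00 cm, y_c = 134.47 cm

bottom flange: A = 160 × 14 = 2240.00, centroid at (80.00, 7.00).
web: A = 26 × 230 = 5980.00, centroid at (80.00, 129.00).
top flange: A = 120 × 22 = 2640.00, centroid at (80.00, 255.00).
ΣA = 10860.00 cm²
ΣAx_c = (2240.00)(80.00) + (5980.00)(80.00) + (2640.00)(80.00) = 868800.00 cm³
ΣAy_c = (2240.00)(7.00) + (5980.00)(129.00) + (2640.00)(255.00) = 1460300.00 cm³
x_c = 868800.00 / 10860.00 = 80.00 cm
y_c = 1460300.00 / 10860.00 = 134.47 cm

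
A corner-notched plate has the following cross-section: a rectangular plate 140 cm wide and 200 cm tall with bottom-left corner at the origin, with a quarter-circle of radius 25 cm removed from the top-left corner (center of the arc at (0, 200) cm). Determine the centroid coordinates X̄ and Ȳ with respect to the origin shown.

X̄ = 71.06 cm, Ȳ = 98.40 cm

plate: A = 140 × 200 = 28000.00, centroid at (70.00, 100.00).
removed quarter-circle: A = −¼π·25² = -490.87, centroid at (10.61, 189.39).
ΣA = 27509.13 cm²
ΣAX̄ = (28000.00)(70.00) + (-490.87)(10.61) = 1954791.67 cm³
ΣAȲ = (28000.00)(100.00) + (-490.87)(189.39) = 2707033.56 cm³
X̄ = 1954791.67 / 27509.13 = 71.06 cm
Ȳ = 2707033.56 / 27509.13 = 98.40 cm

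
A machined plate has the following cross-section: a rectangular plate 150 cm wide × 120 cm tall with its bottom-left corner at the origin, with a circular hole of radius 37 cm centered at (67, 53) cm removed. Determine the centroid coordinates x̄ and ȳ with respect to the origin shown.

x̄ = 77.51 cm, ȳ = 62.20 cm

plate: A = 150 × 120 = 18000.00, centroid at (75.00, 60.00).
hole: A = −π·37² = -4300.84, centroid at (67.00, 53.00).
ΣA = 13699.16 cm², ΣAx̄ = 1061843.70 cm³, ΣAȳ = 852055.46 cm³.
x̄ = 1061843.70/13699.16 = 77.51 cm; ȳ = 852055.46/13699.16 = 62.20 cm.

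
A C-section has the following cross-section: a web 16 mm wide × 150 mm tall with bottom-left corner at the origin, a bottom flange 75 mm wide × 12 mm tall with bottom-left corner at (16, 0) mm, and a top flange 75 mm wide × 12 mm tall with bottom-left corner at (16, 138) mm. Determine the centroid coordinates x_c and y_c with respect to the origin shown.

x_c = 27.50 mm, y_c = 75.00 mm

Part | A | x̄ᵢ | ȳᵢ | A·x̄ᵢ | A·ȳᵢ
web | 2400.00 | 8.00 | 75.00 | 19200.00 | 180000.00
bottom flange | 900.00 | 53.50 | 6.00 | 48150.00 | 5400.00
top flange | 900.00 | 53.50 | 144.00 | 48150.00 | 129600.00
Σ | 4200.00 |  |  | 115500.00 | 315000.00
x_c = 115500.00 / 4200.00 = 27.50 mm
y_c = 315000.00 / 4200.00 = 75.00 mm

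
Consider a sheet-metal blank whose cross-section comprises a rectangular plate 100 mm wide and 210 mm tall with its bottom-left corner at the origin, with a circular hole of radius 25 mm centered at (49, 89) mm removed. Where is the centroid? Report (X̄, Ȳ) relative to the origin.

plate: A = 100 × 210 = 21000.00, centroid at (50.00, 105.00).
hole: A = −π·25² = -1963.50, centroid at (49.00, 89.00).
ΣA = 19036.50 mm², ΣAX̄ = 953788.72 mm³, ΣAȲ = 2030248.91 mm³.
X̄ = 953788.72/19036.50 = 50.10 mm; Ȳ = 2030248.91/19036.50 = 106.65 mm.

X̄ = 50.10 mm, Ȳ = 106.65 mm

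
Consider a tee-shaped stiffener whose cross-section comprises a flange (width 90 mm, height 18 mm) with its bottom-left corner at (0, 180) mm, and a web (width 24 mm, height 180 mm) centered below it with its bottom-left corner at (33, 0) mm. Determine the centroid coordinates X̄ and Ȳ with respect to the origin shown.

web: A = 24 × 180 = 4320.00, centroid at (45.00, 90.00).
flange: A = 90 × 18 = 1620.00, centroid at (45.00, 189.00).
ΣA = 5940.00 mm², ΣAX̄ = 267300.00 mm³, ΣAȲ = 694980.00 mm³.
X̄ = 267300.00/5940.00 = 45.00 mm; Ȳ = 694980.00/5940.00 = 117.00 mm.

X̄ = 45.00 mm, Ȳ = 117.00 mm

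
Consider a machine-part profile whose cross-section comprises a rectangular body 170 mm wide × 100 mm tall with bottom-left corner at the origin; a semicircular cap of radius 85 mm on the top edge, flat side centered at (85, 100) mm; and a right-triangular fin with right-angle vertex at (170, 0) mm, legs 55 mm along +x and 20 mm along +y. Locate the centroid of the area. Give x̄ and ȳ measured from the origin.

rectangular body: A = 170 × 100 = 17000.00, centroid at (85.00, 50.00).
semicircular top: A = ½π·85² = 11349.00, centroid at (85.00, 136.08).
triangular fin: A = ½·55·20 = 550.00, centroid at (188.33, 6.67).
ΣA = 28899.00 mm², ΣAx̄ = 2513248.63 mm³, ΣAȳ = 2397983.68 mm³.
x̄ = 2513248.63/28899.00 = 86.97 mm; ȳ = 2397983.68/28899.00 = 82.98 mm.

x̄ = 86.97 mm, ȳ = 82.98 mm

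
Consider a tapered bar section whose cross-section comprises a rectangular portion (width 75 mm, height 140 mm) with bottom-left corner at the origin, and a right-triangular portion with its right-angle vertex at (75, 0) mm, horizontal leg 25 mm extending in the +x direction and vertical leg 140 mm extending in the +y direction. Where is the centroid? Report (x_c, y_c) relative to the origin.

x_c = 44.05 mm, y_c = 66.67 mm

rectangular portion: A = 75 × 140 = 10500.00, centroid at (37.50, 70.00).
triangular portion: A = ½·25·140 = 1750.00, centroid at (83.33, 46.67).
ΣA = 12250.00 mm²
ΣAx_c = (10500.00)(37.50) + (1750.00)(83.33) = 539583.33 mm³
ΣAy_c = (10500.00)(70.00) + (1750.00)(46.67) = 816666.67 mm³
x_c = 539583.33 / 12250.00 = 44.05 mm
y_c = 816666.67 / 12250.00 = 66.67 mm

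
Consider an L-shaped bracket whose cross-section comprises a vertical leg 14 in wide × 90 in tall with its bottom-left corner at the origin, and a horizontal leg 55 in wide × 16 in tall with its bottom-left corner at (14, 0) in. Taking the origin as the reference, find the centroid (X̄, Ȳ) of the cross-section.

X̄ = 21.19 in, Ȳ = 29.79 in

vertical leg: A = 14 × 90 = 1260.00, centroid at (7.00, 45.00).
horizontal leg: A = 55 × 16 = 880.00, centroid at (41.50, 8.00).
ΣA = 2140.00 in², ΣAX̄ = 45340.00 in³, ΣAȲ = 63740.00 in³.
X̄ = 45340.00/2140.00 = 21.19 in; Ȳ = 63740.00/2140.00 = 29.79 in.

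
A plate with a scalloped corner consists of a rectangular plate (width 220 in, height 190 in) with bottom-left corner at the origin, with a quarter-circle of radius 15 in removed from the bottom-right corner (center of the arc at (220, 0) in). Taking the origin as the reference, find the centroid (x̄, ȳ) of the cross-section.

Part | A | x̄ᵢ | ȳᵢ | A·x̄ᵢ | A·ȳᵢ
plate | 41800.00 | 110.00 | 95.00 | 4598000.00 | 3971000.00
removed quarter-circle | -176.71 | 213.63 | 6.37 | -37752.21 | -1125.00
Σ | 41623.29 |  |  | 4560247.79 | 3969875.00
x̄ = 4560247.79 / 41623.29 = 109.56 in
ȳ = 3969875.00 / 41623.29 = 95.38 in

x̄ = 109.56 in, ȳ = 95.38 in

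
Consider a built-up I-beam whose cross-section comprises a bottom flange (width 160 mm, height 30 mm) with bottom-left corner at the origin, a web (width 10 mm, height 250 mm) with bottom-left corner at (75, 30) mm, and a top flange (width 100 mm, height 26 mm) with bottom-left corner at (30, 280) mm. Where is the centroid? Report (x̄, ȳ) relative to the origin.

bottom flange: A = 160 × 30 = 4800.00, centroid at (80.00, 15.00).
web: A = 10 × 250 = 2500.00, centroid at (80.00, 155.00).
top flange: A = 100 × 26 = 2600.00, centroid at (80.00, 293.00).
ΣA = 9900.00 mm², ΣAx̄ = 792000.00 mm³, ΣAȳ = 1221300.00 mm³.
x̄ = 792000.00/9900.00 = 80.00 mm; ȳ = 1221300.00/9900.00 = 123.36 mm.

x̄ = 80.00 mm, ȳ = 123.36 mm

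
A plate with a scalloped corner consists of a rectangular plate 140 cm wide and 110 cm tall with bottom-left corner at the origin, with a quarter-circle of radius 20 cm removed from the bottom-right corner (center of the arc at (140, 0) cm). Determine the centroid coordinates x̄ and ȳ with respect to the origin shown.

plate: A = 140 × 110 = 15400.00, centroid at (70.00, 55.00).
removed quarter-circle: A = −¼π·20² = -314.16, centroid at (131.51, 8.49).
ΣA = 15085.84 cm²
ΣAx̄ = (15400.00)(70.00) + (-314.16)(131.51) = 1036684.37 cm³
ΣAȳ = (15400.00)(55.00) + (-314.16)(8.49) = 844333.33 cm³
x̄ = 1036684.37 / 15085.84 = 68.72 cm
ȳ = 844333.33 / 15085.84 = 55.97 cm

x̄ = 68.72 cm, ȳ = 55.97 cm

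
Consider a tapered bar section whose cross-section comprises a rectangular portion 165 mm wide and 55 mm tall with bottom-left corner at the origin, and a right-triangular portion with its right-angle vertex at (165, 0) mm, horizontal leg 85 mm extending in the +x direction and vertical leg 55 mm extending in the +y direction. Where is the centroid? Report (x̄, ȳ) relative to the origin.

rectangular portion: A = 165 × 55 = 9075.00, centroid at (82.50, 27.50).
triangular portion: A = ½·85·55 = 2337.50, centroid at (193.33, 18.33).
ΣA = 11412.50 mm²
ΣAx̄ = (9075.00)(82.50) + (2337.50)(193.33) = 1200604.17 mm³
ΣAȳ = (9075.00)(27.50) + (2337.50)(18.33) = 292416.67 mm³
x̄ = 1200604.17 / 11412.50 = 105.20 mm
ȳ = 292416.67 / 11412.50 = 25.62 mm

x̄ = 105.20 mm, ȳ = 25.62 mm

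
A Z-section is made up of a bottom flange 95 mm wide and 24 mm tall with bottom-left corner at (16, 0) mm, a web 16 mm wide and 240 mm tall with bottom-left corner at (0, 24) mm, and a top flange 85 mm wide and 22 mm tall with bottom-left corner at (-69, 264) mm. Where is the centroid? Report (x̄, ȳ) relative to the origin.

x̄ = 15.76 mm, ȳ = 136.99 mm

Part | A | x̄ᵢ | ȳᵢ | A·x̄ᵢ | A·ȳᵢ
bottom flange | 2280.00 | 63.50 | 12.00 | 144780.00 | 27360.00
web | 3840.00 | 8.00 | 144.00 | 30720.00 | 552960.00
top flange | 1870.00 | -26.50 | 275.00 | -49555.00 | 514250.00
Σ | 7990.00 |  |  | 125945.00 | 1094570.00
x̄ = 125945.00 / 7990.00 = 15.76 mm
ȳ = 1094570.00 / 7990.00 = 136.99 mm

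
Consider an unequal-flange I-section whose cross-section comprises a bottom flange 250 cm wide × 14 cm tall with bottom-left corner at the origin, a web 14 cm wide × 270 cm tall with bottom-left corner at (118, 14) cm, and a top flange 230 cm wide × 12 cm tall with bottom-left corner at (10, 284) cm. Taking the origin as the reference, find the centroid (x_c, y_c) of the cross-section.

x_c = 125.00 cm, y_c = 138.26 cm

bottom flange: A = 250 × 14 = 3500.00, centroid at (125.00, 7.00).
web: A = 14 × 270 = 3780.00, centroid at (125.00, 149.00).
top flange: A = 230 × 12 = 2760.00, centroid at (125.00, 290.00).
ΣA = 10040.00 cm²
ΣAx_c = (3500.00)(125.00) + (3780.00)(125.00) + (2760.00)(125.00) = 1255000.00 cm³
ΣAy_c = (3500.00)(7.00) + (3780.00)(149.00) + (2760.00)(290.00) = 1388120.00 cm³
x_c = 1255000.00 / 10040.00 = 125.00 cm
y_c = 1388120.00 / 10040.00 = 138.26 cm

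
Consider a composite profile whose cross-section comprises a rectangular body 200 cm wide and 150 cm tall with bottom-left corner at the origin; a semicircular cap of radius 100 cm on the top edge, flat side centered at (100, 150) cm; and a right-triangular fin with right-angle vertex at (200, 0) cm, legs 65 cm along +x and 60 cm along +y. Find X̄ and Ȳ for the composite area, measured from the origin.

rectangular body: A = 200 × 150 = 30000.00, centroid at (100.00, 75.00).
semicircular top: A = ½π·100² = 15707.96, centroid at (100.00, 192.44).
triangular fin: A = ½·65·60 = 1950.00, centroid at (221.67, 20.00).
ΣA = 47657.96 cm²
ΣAX̄ = (30000.00)(100.00) + (15707.96)(100.00) + (1950.00)(221.67) = 5003046.33 cm³
ΣAȲ = (30000.00)(75.00) + (15707.96)(192.44) + (1950.00)(20.00) = 5311861.16 cm³
X̄ = 5003046.33 / 47657.96 = 104.98 cm
Ȳ = 5311861.16 / 47657.96 = 111.46 cm

X̄ = 104.98 cm, Ȳ = 111.46 cm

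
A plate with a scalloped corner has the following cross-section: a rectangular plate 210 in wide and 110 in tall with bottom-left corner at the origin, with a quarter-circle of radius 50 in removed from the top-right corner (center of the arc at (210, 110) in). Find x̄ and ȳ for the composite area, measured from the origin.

plate: A = 210 × 110 = 23100.00, centroid at (105.00, 55.00).
removed quarter-circle: A = −¼π·50² = -1963.50, centroid at (188.78, 88.78).
ΣA = 21136.50 in², ΣAx̄ = 2054832.63 in³, ΣAȳ = 1096182.17 in³.
x̄ = 2054832.63/21136.50 = 97.22 in; ȳ = 1096182.17/21136.50 = 51.86 in.

x̄ = 97.22 in, ȳ = 51.86 in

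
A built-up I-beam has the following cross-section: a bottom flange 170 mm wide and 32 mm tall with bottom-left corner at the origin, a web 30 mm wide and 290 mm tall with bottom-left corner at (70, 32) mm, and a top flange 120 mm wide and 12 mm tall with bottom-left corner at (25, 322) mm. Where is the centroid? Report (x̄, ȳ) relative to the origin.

Part | A | x̄ᵢ | ȳᵢ | A·x̄ᵢ | A·ȳᵢ
bottom flange | 5440.00 | 85.00 | 16.00 | 462400.00 | 87040.00
web | 8700.00 | 85.00 | 177.00 | 739500.00 | 1539900.00
top flange | 1440.00 | 85.00 | 328.00 | 122400.00 | 472320.00
Σ | 15580.00 |  |  | 1324300.00 | 2099260.00
x̄ = 1324300.00 / 15580.00 = 85.00 mm
ȳ = 2099260.00 / 15580.00 = 134.74 mm

x̄ = 85.00 mm, ȳ = 134.74 mm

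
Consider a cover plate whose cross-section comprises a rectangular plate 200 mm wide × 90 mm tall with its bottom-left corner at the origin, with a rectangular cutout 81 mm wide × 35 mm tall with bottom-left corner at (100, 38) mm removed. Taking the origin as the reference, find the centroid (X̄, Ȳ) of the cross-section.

Part | A | x̄ᵢ | ȳᵢ | A·x̄ᵢ | A·ȳᵢ
plate | 18000.00 | 100.00 | 45.00 | 1800000.00 | 810000.00
hole | -2835.00 | 140.50 | 55.50 | -398317.50 | -157342.50
Σ | 15165.00 |  |  | 1401682.50 | 652657.50
X̄ = 1401682.50 / 15165.00 = 92.43 mm
Ȳ = 652657.50 / 15165.00 = 43.04 mm

X̄ = 92.43 mm, Ȳ = 43.04 mm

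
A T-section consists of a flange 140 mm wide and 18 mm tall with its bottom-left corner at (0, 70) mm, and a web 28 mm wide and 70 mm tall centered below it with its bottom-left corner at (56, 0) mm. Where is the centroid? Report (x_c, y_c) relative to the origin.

web: A = 28 × 70 = 1960.00, centroid at (70.00, 35.00).
flange: A = 140 × 18 = 2520.00, centroid at (70.00, 79.00).
ΣA = 4480.00 mm², ΣAx_c = 313600.00 mm³, ΣAy_c = 267680.00 mm³.
x_c = 313600.00/4480.00 = 70.00 mm; y_c = 267680.00/4480.00 = 59.75 mm.

x_c = 70.00 mm, y_c = 59.75 mm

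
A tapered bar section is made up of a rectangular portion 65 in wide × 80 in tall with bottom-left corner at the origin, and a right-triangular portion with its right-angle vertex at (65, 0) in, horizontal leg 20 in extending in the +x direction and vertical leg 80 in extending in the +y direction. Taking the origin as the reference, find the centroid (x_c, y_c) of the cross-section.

rectangular portion: A = 65 × 80 = 5200.00, centroid at (32.50, 40.00).
triangular portion: A = ½·20·80 = 800.00, centroid at (71.67, 26.67).
ΣA = 6000.00 in²
ΣAx_c = (5200.00)(32.50) + (800.00)(71.67) = 226333.33 in³
ΣAy_c = (5200.00)(40.00) + (800.00)(26.67) = 229333.33 in³
x_c = 226333.33 / 6000.00 = 37.72 in
y_c = 229333.33 / 6000.00 = 38.22 in

x_c = 37.72 in, y_c = 38.22 in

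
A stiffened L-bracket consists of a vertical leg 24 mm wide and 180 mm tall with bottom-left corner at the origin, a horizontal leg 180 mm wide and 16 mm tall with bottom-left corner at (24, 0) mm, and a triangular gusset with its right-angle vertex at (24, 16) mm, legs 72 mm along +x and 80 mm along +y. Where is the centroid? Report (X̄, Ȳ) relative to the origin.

X̄ = 51.43 mm, Ȳ = 53.05 mm

vertical leg: A = 24 × 180 = 4320.00, centroid at (12.00, 90.00).
horizontal leg: A = 180 × 16 = 2880.00, centroid at (114.00, 8.00).
gusset: A = ½·72·80 = 2880.00, centroid at (48.00, 42.67).
ΣA = 10080.00 mm², ΣAX̄ = 518400.00 mm³, ΣAȲ = 534720.00 mm³.
X̄ = 518400.00/10080.00 = 51.43 mm; Ȳ = 534720.00/10080.00 = 53.05 mm.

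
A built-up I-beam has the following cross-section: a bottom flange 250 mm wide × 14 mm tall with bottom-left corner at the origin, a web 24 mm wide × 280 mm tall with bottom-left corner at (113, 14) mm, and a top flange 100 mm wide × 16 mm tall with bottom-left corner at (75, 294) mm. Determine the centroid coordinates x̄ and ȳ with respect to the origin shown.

Part | A | x̄ᵢ | ȳᵢ | A·x̄ᵢ | A·ȳᵢ
bottom flange | 3500.00 | 125.00 | 7.00 | 437500.00 | 24500.00
web | 6720.00 | 125.00 | 154.00 | 840000.00 | 1034880.00
top flange | 1600.00 | 125.00 | 302.00 | 200000.00 | 483200.00
Σ | 11820.00 |  |  | 1477500.00 | 1542580.00
x̄ = 1477500.00 / 11820.00 = 125.00 mm
ȳ = 1542580.00 / 11820.00 = 130.51 mm

x̄ = 125.00 mm, ȳ = 130.51 mm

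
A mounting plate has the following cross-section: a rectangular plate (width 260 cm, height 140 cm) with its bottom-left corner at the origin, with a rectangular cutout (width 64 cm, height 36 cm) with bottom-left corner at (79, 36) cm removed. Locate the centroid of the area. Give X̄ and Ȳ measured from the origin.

Part | A | x̄ᵢ | ȳᵢ | A·x̄ᵢ | A·ȳᵢ
plate | 36400.00 | 130.00 | 70.00 | 4732000.00 | 2548000.00
hole | -2304.00 | 111.00 | 54.00 | -255744.00 | -124416.00
Σ | 34096.00 |  |  | 4476256.00 | 2423584.00
X̄ = 4476256.00 / 34096.00 = 131.28 cm
Ȳ = 2423584.00 / 34096.00 = 71.08 cm

X̄ = 131.28 cm, Ȳ = 71.08 cm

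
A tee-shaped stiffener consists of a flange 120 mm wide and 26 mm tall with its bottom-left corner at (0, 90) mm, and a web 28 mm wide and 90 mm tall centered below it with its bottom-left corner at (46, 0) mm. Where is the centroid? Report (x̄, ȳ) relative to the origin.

x̄ = 60.00 mm, ȳ = 77.09 mm

web: A = 28 × 90 = 2520.00, centroid at (60.00, 45.00).
flange: A = 120 × 26 = 3120.00, centroid at (60.00, 103.00).
ΣA = 5640.00 mm²
ΣAx̄ = (2520.00)(60.00) + (3120.00)(60.00) = 338400.00 mm³
ΣAȳ = (2520.00)(45.00) + (3120.00)(103.00) = 434760.00 mm³
x̄ = 338400.00 / 5640.00 = 60.00 mm
ȳ = 434760.00 / 5640.00 = 77.09 mm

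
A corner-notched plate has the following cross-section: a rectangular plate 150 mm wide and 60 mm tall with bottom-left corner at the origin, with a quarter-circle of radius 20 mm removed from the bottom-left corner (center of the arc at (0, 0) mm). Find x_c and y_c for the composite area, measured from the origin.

Part | A | x̄ᵢ | ȳᵢ | A·x̄ᵢ | A·ȳᵢ
plate | 9000.00 | 75.00 | 30.00 | 675000.00 | 270000.00
removed quarter-circle | -314.16 | 8.49 | 8.49 | -2666.67 | -2666.67
Σ | 8685.84 |  |  | 672333.33 | 267333.33
x_c = 672333.33 / 8685.84 = 77.41 mm
y_c = 267333.33 / 8685.84 = 30.78 mm

x_c = 77.41 mm, y_c = 30.78 mm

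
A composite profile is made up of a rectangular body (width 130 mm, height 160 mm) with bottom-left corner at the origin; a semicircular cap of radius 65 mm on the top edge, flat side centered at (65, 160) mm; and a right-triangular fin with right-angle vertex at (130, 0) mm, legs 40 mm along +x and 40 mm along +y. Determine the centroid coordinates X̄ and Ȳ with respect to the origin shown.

Part | A | x̄ᵢ | ȳᵢ | A·x̄ᵢ | A·ȳᵢ
rectangular body | 20800.00 | 65.00 | 80.00 | 1352000.00 | 1664000.00
semicircular top | 6636.61 | 65.00 | 187.59 | 431379.94 | 1244941.65
triangular fin | 800.00 | 143.33 | 13.33 | 114666.67 | 10666.67
Σ | 28236.61 |  |  | 1898046.61 | 2919608.32
X̄ = 1898046.61 / 28236.61 = 67.22 mm
Ȳ = 2919608.32 / 28236.61 = 103.40 mm

X̄ = 67.22 mm, Ȳ = 103.40 mm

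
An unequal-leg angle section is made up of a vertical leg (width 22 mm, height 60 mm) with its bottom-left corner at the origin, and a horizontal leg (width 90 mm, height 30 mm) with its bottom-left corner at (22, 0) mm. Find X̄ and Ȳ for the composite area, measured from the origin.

X̄ = 48.61 mm, Ȳ = 19.93 mm

vertical leg: A = 22 × 60 = 1320.00, centroid at (11.00, 30.00).
horizontal leg: A = 90 × 30 = 2700.00, centroid at (67.00, 15.00).
ΣA = 4020.00 mm², ΣAX̄ = 195420.00 mm³, ΣAȲ = 80100.00 mm³.
X̄ = 195420.00/4020.00 = 48.61 mm; Ȳ = 80100.00/4020.00 = 19.93 mm.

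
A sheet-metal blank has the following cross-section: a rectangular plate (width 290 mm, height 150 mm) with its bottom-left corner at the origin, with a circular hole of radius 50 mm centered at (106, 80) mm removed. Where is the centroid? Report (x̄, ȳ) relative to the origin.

plate: A = 290 × 150 = 43500.00, centroid at (145.00, 75.00).
hole: A = −π·50² = -7853.98, centroid at (106.00, 80.00).
ΣA = 35646.02 mm²
ΣAx̄ = (43500.00)(145.00) + (-7853.98)(106.00) = 5474977.95 mm³
ΣAȳ = (43500.00)(75.00) + (-7853.98)(80.00) = 2634181.47 mm³
x̄ = 5474977.95 / 35646.02 = 153.59 mm
ȳ = 2634181.47 / 35646.02 = 73.90 mm

x̄ = 153.59 mm, ȳ = 73.90 mm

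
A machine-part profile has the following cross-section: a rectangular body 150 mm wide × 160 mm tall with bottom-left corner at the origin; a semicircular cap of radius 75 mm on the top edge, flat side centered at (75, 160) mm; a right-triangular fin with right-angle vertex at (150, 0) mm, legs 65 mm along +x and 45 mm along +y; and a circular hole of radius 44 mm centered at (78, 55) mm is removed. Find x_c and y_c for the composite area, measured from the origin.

rectangular body: A = 150 × 160 = 24000.00, centroid at (75.00, 80.00).
semicircular top: A = ½π·75² = 8835.73, centroid at (75.00, 191.83).
triangular fin: A = ½·65·45 = 1462.50, centroid at (171.67, 15.00).
hole: A = −π·44² = -6082.12, centroid at (78.00, 55.00).
ΣA = 28216.11 mm²
ΣAx_c = (24000.00)(75.00) + (8835.73)(75.00) + (1462.50)(171.67) + (-6082.12)(78.00) = 2239336.58 mm³
ΣAy_c = (24000.00)(80.00) + (8835.73)(191.83) + (1462.50)(15.00) + (-6082.12)(55.00) = 3302387.41 mm³
x_c = 2239336.58 / 28216.11 = 79.36 mm
y_c = 3302387.41 / 28216.11 = 117.04 mm

x_c = 79.36 mm, y_c = 117.04 mm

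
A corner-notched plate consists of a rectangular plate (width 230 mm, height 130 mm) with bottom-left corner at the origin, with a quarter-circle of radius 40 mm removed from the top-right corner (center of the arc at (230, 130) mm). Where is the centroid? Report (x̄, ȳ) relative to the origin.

x̄ = 110.70 mm, ȳ = 62.89 mm

Part | A | x̄ᵢ | ȳᵢ | A·x̄ᵢ | A·ȳᵢ
plate | 29900.00 | 115.00 | 65.00 | 3438500.00 | 1943500.00
removed quarter-circle | -1256.64 | 213.02 | 113.02 | -267693.19 | -142029.48
Σ | 28643.36 |  |  | 3170806.81 | 1801470.52
x̄ = 3170806.81 / 28643.36 = 110.70 mm
ȳ = 1801470.52 / 28643.36 = 62.89 mm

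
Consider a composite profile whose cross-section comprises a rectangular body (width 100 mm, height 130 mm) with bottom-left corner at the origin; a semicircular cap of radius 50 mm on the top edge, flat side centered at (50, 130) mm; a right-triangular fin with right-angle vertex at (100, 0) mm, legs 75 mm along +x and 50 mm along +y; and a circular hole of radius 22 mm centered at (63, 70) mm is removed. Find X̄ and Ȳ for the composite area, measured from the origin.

X̄ = 56.99 mm, Ȳ = 78.91 mm

Part | A | x̄ᵢ | ȳᵢ | A·x̄ᵢ | A·ȳᵢ
rectangular body | 13000.00 | 50.00 | 65.00 | 650000.00 | 845000.00
semicircular top | 3926.99 | 50.00 | 151.22 | 196349.54 | 593842.14
triangular fin | 1875.00 | 125.00 | 16.67 | 234375.00 | 31250.00
hole | -1520.53 | 63.00 | 70.00 | -95793.44 | -106437.16
Σ | 17281.46 |  |  | 984931.10 | 1363654.98
X̄ = 984931.10 / 17281.46 = 56.99 mm
Ȳ = 1363654.98 / 17281.46 = 78.91 mm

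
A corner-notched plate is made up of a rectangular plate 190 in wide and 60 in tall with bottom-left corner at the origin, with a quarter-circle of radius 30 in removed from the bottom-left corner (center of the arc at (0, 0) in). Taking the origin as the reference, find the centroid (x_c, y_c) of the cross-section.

Part | A | x̄ᵢ | ȳᵢ | A·x̄ᵢ | A·ȳᵢ
plate | 11400.00 | 95.00 | 30.00 | 1083000.00 | 342000.00
removed quarter-circle | -706.86 | 12.73 | 12.73 | -9000.00 | -9000.00
Σ | 10693.14 |  |  | 1074000.00 | 333000.00
x_c = 1074000.00 / 10693.14 = 100.44 in
y_c = 333000.00 / 10693.14 = 31.14 in

x_c = 100.44 in, y_c = 31.14 in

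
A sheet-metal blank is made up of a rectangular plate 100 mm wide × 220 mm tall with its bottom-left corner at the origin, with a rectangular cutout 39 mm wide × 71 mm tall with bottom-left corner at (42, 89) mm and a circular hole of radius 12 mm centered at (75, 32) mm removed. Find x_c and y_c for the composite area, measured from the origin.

plate: A = 100 × 220 = 22000.00, centroid at (50.00, 110.00).
hole 1: A = −(39 × 71) = -2769.00, centroid at (61.50, 124.50).
hole 2: A = −π·12² = -452.39, centroid at (75.00, 32.00).
ΣA = 18778.61 mm²
ΣAx_c = (22000.00)(50.00) + (-2769.00)(61.50) + (-452.39)(75.00) = 895777.30 mm³
ΣAy_c = (22000.00)(110.00) + (-2769.00)(124.50) + (-452.39)(32.00) = 2060783.04 mm³
x_c = 895777.30 / 18778.61 = 47.70 mm
y_c = 2060783.04 / 18778.61 = 109.74 mm

x_c = 47.70 mm, y_c = 109.74 mm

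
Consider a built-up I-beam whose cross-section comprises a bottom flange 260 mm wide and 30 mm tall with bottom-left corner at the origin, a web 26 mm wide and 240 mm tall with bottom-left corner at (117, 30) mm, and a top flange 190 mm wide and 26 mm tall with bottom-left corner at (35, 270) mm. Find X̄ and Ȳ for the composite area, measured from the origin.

bottom flange: A = 260 × 30 = 7800.00, centroid at (130.00, 15.00).
web: A = 26 × 240 = 6240.00, centroid at (130.00, 150.00).
top flange: A = 190 × 26 = 4940.00, centroid at (130.00, 283.00).
ΣA = 18980.00 mm²
ΣAX̄ = (7800.00)(130.00) + (6240.00)(130.00) + (4940.00)(130.00) = 2467400.00 mm³
ΣAȲ = (7800.00)(15.00) + (6240.00)(150.00) + (4940.00)(283.00) = 2451020.00 mm³
X̄ = 2467400.00 / 18980.00 = 130.00 mm
Ȳ = 2451020.00 / 18980.00 = 129.14 mm

X̄ = 130.00 mm, Ȳ = 129.14 mm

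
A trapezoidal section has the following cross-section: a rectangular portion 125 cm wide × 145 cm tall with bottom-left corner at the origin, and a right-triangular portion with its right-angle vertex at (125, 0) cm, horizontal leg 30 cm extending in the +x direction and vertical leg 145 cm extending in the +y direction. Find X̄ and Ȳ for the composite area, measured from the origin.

rectangular portion: A = 125 × 145 = 18125.00, centroid at (62.50, 72.50).
triangular portion: A = ½·30·145 = 2175.00, centroid at (135.00, 48.33).
ΣA = 20300.00 cm²
ΣAX̄ = (18125.00)(62.50) + (2175.00)(135.00) = 1426437.50 cm³
ΣAȲ = (18125.00)(72.50) + (2175.00)(48.33) = 1419187.50 cm³
X̄ = 1426437.50 / 20300.00 = 70.27 cm
Ȳ = 1419187.50 / 20300.00 = 69.91 cm

X̄ = 70.27 cm, Ȳ = 69.91 cm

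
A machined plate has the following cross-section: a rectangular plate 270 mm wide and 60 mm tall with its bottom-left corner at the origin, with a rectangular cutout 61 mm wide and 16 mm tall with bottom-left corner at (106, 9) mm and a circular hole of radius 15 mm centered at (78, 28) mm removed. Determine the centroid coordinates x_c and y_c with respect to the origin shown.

x_c = 137.67 mm, y_c = 30.97 mm

plate: A = 270 × 60 = 16200.00, centroid at (135.00, 30.00).
hole 1: A = −(61 × 16) = -976.00, centroid at (136.50, 17.00).
hole 2: A = −π·15² = -706.86, centroid at (78.00, 28.00).
ΣA = 14517.14 mm², ΣAx_c = 1998641.05 mm³, ΣAy_c = 449615.97 mm³.
x_c = 1998641.05/14517.14 = 137.67 mm; y_c = 449615.97/14517.14 = 30.97 mm.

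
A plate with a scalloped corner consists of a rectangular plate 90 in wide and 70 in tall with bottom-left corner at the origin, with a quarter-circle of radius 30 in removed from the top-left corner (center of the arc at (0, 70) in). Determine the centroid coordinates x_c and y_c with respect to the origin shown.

x_c = 49.08 in, y_c = 32.19 in

plate: A = 90 × 70 = 6300.00, centroid at (45.00, 35.00).
removed quarter-circle: A = −¼π·30² = -706.86, centroid at (12.73, 57.27).
ΣA = 5593.14 in²
ΣAx_c = (6300.00)(45.00) + (-706.86)(12.73) = 274500.00 in³
ΣAy_c = (6300.00)(35.00) + (-706.86)(57.27) = 180019.92 in³
x_c = 274500.00 / 5593.14 = 49.08 in
y_c = 180019.92 / 5593.14 = 32.19 in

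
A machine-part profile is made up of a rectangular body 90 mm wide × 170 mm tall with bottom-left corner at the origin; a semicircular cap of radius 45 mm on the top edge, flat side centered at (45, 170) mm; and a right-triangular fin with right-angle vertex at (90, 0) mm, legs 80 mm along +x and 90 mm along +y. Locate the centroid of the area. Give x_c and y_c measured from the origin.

x_c = 56.68 mm, y_c = 91.03 mm

Part | A | x̄ᵢ | ȳᵢ | A·x̄ᵢ | A·ȳᵢ
rectangular body | 15300.00 | 45.00 | 85.00 | 688500.00 | 1300500.00
semicircular top | 3180.86 | 45.00 | 189.10 | 143138.82 | 601496.64
triangular fin | 3600.00 | 116.67 | 30.00 | 420000.00 | 108000.00
Σ | 22080.86 |  |  | 1251638.82 | 2009996.64
x_c = 1251638.82 / 22080.86 = 56.68 mm
y_c = 2009996.64 / 22080.86 = 91.03 mm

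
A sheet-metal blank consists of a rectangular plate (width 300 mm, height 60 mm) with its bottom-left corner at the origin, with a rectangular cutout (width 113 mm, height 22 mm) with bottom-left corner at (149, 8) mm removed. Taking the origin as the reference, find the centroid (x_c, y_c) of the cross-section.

plate: A = 300 × 60 = 18000.00, centroid at (150.00, 30.00).
hole: A = −(113 × 22) = -2486.00, centroid at (205.50, 19.00).
ΣA = 15514.00 mm²
ΣAx_c = (18000.00)(150.00) + (-2486.00)(205.50) = 2189127.00 mm³
ΣAy_c = (18000.00)(30.00) + (-2486.00)(19.00) = 492766.00 mm³
x_c = 2189127.00 / 15514.00 = 141.11 mm
y_c = 492766.00 / 15514.00 = 31.76 mm

x_c = 141.11 mm, y_c = 31.76 mm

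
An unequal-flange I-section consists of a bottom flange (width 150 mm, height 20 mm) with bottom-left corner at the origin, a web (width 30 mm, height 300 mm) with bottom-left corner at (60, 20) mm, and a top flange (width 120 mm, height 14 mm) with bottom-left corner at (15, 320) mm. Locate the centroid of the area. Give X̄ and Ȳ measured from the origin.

Part | A | x̄ᵢ | ȳᵢ | A·x̄ᵢ | A·ȳᵢ
bottom flange | 3000.00 | 75.00 | 10.00 | 225000.00 | 30000.00
web | 9000.00 | 75.00 | 170.00 | 675000.00 | 1530000.00
top flange | 1680.00 | 75.00 | 327.00 | 126000.00 | 549360.00
Σ | 13680.00 |  |  | 1026000.00 | 2109360.00
X̄ = 1026000.00 / 13680.00 = 75.00 mm
Ȳ = 2109360.00 / 13680.00 = 154.19 mm

X̄ = 75.00 mm, Ȳ = 154.19 mm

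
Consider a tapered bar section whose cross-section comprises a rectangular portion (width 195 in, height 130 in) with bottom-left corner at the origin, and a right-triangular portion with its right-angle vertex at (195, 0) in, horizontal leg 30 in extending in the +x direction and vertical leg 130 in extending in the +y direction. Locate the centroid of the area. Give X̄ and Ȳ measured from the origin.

rectangular portion: A = 195 × 130 = 25350.00, centroid at (97.50, 65.00).
triangular portion: A = ½·30·130 = 1950.00, centroid at (205.00, 43.33).
ΣA = 27300.00 in²
ΣAX̄ = (25350.00)(97.50) + (1950.00)(205.00) = 2871375.00 in³
ΣAȲ = (25350.00)(65.00) + (1950.00)(43.33) = 1732250.00 in³
X̄ = 2871375.00 / 27300.00 = 105.18 in
Ȳ = 1732250.00 / 27300.00 = 63.45 in

X̄ = 105.18 in, Ȳ = 63.45 in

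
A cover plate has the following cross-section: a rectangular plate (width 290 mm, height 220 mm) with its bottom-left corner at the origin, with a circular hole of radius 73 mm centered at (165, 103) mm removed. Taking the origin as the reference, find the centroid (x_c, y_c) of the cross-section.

x_c = 137.88 mm, y_c = 112.49 mm

plate: A = 290 × 220 = 63800.00, centroid at (145.00, 110.00).
hole: A = −π·73² = -16741.55, centroid at (165.00, 103.00).
ΣA = 47058.45 mm²
ΣAx_c = (63800.00)(145.00) + (-16741.55)(165.00) = 6488644.70 mm³
ΣAy_c = (63800.00)(110.00) + (-16741.55)(103.00) = 5293620.63 mm³
x_c = 6488644.70 / 47058.45 = 137.88 mm
y_c = 5293620.63 / 47058.45 = 112.49 mm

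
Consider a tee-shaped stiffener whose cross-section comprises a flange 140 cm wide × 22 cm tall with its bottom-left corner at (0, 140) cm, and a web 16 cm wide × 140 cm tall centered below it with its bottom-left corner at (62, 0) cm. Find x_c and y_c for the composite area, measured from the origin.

web: A = 16 × 140 = 2240.00, centroid at (70.00, 70.00).
flange: A = 140 × 22 = 3080.00, centroid at (70.00, 151.00).
ΣA = 5320.00 cm², ΣAx_c = 372400.00 cm³, ΣAy_c = 621880.00 cm³.
x_c = 372400.00/5320.00 = 70.00 cm; y_c = 621880.00/5320.00 = 116.89 cm.

x_c = 70.00 cm, y_c = 116.89 cm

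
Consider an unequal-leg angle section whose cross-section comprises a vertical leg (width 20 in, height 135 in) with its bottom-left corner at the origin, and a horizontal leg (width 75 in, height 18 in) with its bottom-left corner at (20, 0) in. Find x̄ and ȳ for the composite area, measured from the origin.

vertical leg: A = 20 × 135 = 2700.00, centroid at (10.00, 67.50).
horizontal leg: A = 75 × 18 = 1350.00, centroid at (57.50, 9.00).
ΣA = 4050.00 in², ΣAx̄ = 104625.00 in³, ΣAȳ = 194400.00 in³.
x̄ = 104625.00/4050.00 = 25.83 in; ȳ = 194400.00/4050.00 = 48.00 in.

x̄ = 25.83 in, ȳ = 48.00 in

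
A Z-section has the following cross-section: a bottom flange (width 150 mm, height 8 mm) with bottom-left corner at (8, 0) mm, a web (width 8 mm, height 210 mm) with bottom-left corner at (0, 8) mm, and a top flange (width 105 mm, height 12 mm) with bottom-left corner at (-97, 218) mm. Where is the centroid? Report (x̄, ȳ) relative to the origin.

Part | A | x̄ᵢ | ȳᵢ | A·x̄ᵢ | A·ȳᵢ
bottom flange | 1200.00 | 83.00 | 4.00 | 99600.00 | 4800.00
web | 1680.00 | 4.00 | 113.00 | 6720.00 | 189840.00
top flange | 1260.00 | -44.50 | 224.00 | -56070.00 | 282240.00
Σ | 4140.00 |  |  | 50250.00 | 476880.00
x̄ = 50250.00 / 4140.00 = 12.14 mm
ȳ = 476880.00 / 4140.00 = 115.19 mm

x̄ = 12.14 mm, ȳ = 115.19 mm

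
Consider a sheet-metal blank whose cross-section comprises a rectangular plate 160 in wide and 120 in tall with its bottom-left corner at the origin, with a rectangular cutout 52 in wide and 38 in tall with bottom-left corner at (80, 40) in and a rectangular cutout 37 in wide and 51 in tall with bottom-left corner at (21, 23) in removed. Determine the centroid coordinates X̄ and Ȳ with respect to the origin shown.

X̄ = 81.63 in, Ȳ = 61.54 in

plate: A = 160 × 120 = 19200.00, centroid at (80.00, 60.00).
hole 1: A = −(52 × 38) = -1976.00, centroid at (106.00, 59.00).
hole 2: A = −(37 × 51) = -1887.00, centroid at (39.50, 48.50).
ΣA = 15337.00 in²
ΣAX̄ = (19200.00)(80.00) + (-1976.00)(106.00) + (-1887.00)(39.50) = 1252007.50 in³
ΣAȲ = (19200.00)(60.00) + (-1976.00)(59.00) + (-1887.00)(48.50) = 943896.50 in³
X̄ = 1252007.50 / 15337.00 = 81.63 in
Ȳ = 943896.50 / 15337.00 = 61.54 in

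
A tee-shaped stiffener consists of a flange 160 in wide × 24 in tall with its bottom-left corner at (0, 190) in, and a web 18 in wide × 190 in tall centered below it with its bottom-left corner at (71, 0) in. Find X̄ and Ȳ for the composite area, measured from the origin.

X̄ = 80.00 in, Ȳ = 151.60 in

web: A = 18 × 190 = 3420.00, centroid at (80.00, 95.00).
flange: A = 160 × 24 = 3840.00, centroid at (80.00, 202.00).
ΣA = 7260.00 in², ΣAX̄ = 580800.00 in³, ΣAȲ = 1100580.00 in³.
X̄ = 580800.00/7260.00 = 80.00 in; Ȳ = 1100580.00/7260.00 = 151.60 in.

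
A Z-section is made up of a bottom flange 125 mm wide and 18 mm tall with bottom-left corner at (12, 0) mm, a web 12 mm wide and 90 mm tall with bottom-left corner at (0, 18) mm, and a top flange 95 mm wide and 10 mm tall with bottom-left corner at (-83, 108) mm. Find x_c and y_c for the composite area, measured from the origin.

bottom flange: A = 125 × 18 = 2250.00, centroid at (74.50, 9.00).
web: A = 12 × 90 = 1080.00, centroid at (6.00, 63.00).
top flange: A = 95 × 10 = 950.00, centroid at (-35.50, 113.00).
ΣA = 4280.00 mm²
ΣAx_c = (2250.00)(74.50) + (1080.00)(6.00) + (950.00)(-35.50) = 140380.00 mm³
ΣAy_c = (2250.00)(9.00) + (1080.00)(63.00) + (950.00)(113.00) = 195640.00 mm³
x_c = 140380.00 / 4280.00 = 32.80 mm
y_c = 195640.00 / 4280.00 = 45.71 mm

x_c = 32.80 mm, y_c = 45.71 mm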